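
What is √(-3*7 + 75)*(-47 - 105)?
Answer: -456*√6 ≈ -1117.0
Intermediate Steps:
√(-3*7 + 75)*(-47 - 105) = √(-21 + 75)*(-152) = √54*(-152) = (3*√6)*(-152) = -456*√6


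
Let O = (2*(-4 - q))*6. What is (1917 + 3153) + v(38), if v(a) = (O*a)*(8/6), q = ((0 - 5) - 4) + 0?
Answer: 8110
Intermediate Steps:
q = -9 (q = (-5 - 4) + 0 = -9 + 0 = -9)
O = 60 (O = (2*(-4 - 1*(-9)))*6 = (2*(-4 + 9))*6 = (2*5)*6 = 10*6 = 60)
v(a) = 80*a (v(a) = (60*a)*(8/6) = (60*a)*(8*(⅙)) = (60*a)*(4/3) = 80*a)
(1917 + 3153) + v(38) = (1917 + 3153) + 80*38 = 5070 + 3040 = 8110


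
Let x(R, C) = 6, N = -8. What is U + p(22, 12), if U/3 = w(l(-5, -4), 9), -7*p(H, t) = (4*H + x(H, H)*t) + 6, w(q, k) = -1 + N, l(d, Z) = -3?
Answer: -355/7 ≈ -50.714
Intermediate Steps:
w(q, k) = -9 (w(q, k) = -1 - 8 = -9)
p(H, t) = -6/7 - 6*t/7 - 4*H/7 (p(H, t) = -((4*H + 6*t) + 6)/7 = -(6 + 4*H + 6*t)/7 = -6/7 - 6*t/7 - 4*H/7)
U = -27 (U = 3*(-9) = -27)
U + p(22, 12) = -27 + (-6/7 - 6/7*12 - 4/7*22) = -27 + (-6/7 - 72/7 - 88/7) = -27 - 166/7 = -355/7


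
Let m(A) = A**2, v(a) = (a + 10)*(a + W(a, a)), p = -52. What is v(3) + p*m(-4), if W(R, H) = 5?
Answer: -728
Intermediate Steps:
v(a) = (5 + a)*(10 + a) (v(a) = (a + 10)*(a + 5) = (10 + a)*(5 + a) = (5 + a)*(10 + a))
v(3) + p*m(-4) = (50 + 3**2 + 15*3) - 52*(-4)**2 = (50 + 9 + 45) - 52*16 = 104 - 832 = -728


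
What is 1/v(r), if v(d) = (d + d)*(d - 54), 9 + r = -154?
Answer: 1/70742 ≈ 1.4136e-5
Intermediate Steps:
r = -163 (r = -9 - 154 = -163)
v(d) = 2*d*(-54 + d) (v(d) = (2*d)*(-54 + d) = 2*d*(-54 + d))
1/v(r) = 1/(2*(-163)*(-54 - 163)) = 1/(2*(-163)*(-217)) = 1/70742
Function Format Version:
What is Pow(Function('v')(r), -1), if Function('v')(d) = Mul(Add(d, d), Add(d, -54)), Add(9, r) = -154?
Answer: Rational(1, 70742) ≈ 1.4136e-5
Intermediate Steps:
r = -163 (r = Add(-9, -154) = -163)
Function('v')(d) = Mul(2, d, Add(-54, d)) (Function('v')(d) = Mul(Mul(2, d), Add(-54, d)) = Mul(2, d, Add(-54, d)))
Pow(Function('v')(r), -1) = Pow(Mul(2, -163, Add(-54, -163)), -1) = Pow(Mul(2, -163, -217), -1) = Pow(70742, -1) = Rational(1, 70742)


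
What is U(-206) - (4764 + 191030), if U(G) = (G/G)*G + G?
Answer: -196206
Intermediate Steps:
U(G) = 2*G (U(G) = 1*G + G = G + G = 2*G)
U(-206) - (4764 + 191030) = 2*(-206) - (4764 + 191030) = -412 - 1*195794 = -412 - 195794 = -196206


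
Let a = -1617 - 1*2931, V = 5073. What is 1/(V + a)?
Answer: 1/525 ≈ 0.0019048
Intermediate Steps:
a = -4548 (a = -1617 - 2931 = -4548)
1/(V + a) = 1/(5073 - 4548) = 1/525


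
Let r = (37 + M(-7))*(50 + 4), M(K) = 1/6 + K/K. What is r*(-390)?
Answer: -803790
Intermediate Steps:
M(K) = 7/6 (M(K) = 1*(⅙) + 1 = ⅙ + 1 = 7/6)
r = 2061 (r = (37 + 7/6)*(50 + 4) = (229/6)*54 = 2061)
r*(-390) = 2061*(-390) = -803790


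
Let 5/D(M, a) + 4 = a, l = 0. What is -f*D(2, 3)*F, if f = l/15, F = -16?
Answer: 0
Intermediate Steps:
D(M, a) = 5/(-4 + a)
f = 0 (f = 0/15 = 0*(1/15) = 0)
-f*D(2, 3)*F = -0*(5/(-4 + 3))*(-16) = -0*(5/(-1))*(-16) = -0*(5*(-1))*(-16) = -0*(-5)*(-16) = -0*(-16) = -1*0 = 0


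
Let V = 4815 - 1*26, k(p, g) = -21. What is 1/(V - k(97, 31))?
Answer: 1/4810 ≈ 0.00020790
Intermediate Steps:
V = 4789 (V = 4815 - 26 = 4789)
1/(V - k(97, 31)) = 1/(4789 - 1*(-21)) = 1/(4789 + 21) = 1/4810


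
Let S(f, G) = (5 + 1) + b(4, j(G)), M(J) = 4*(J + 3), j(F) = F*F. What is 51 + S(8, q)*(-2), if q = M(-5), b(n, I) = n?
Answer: 31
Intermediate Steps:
j(F) = F**2
M(J) = 12 + 4*J (M(J) = 4*(3 + J) = 12 + 4*J)
q = -8 (q = 12 + 4*(-5) = 12 - 20 = -8)
S(f, G) = 10 (S(f, G) = (5 + 1) + 4 = 6 + 4 = 10)
51 + S(8, q)*(-2) = 51 + 10*(-2) = 51 - 20 = 31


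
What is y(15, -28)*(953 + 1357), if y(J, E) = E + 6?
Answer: -50820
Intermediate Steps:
y(J, E) = 6 + E
y(15, -28)*(953 + 1357) = (6 - 28)*(953 + 1357) = -22*2310 = -50820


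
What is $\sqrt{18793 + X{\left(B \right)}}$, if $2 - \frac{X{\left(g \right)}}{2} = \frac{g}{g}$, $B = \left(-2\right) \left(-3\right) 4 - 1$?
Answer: $\sqrt{18795} \approx 137.09$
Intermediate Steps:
$B = 23$ ($B = 6 \cdot 4 - 1 = 24 - 1 = 23$)
$X{\left(g \right)} = 2$ ($X{\left(g \right)} = 4 - 2 \frac{g}{g} = 4 - 2 = 2$)
$\sqrt{18793 + X{\left(B \right)}} = \sqrt{18793 + 2} = \sqrt{18795}$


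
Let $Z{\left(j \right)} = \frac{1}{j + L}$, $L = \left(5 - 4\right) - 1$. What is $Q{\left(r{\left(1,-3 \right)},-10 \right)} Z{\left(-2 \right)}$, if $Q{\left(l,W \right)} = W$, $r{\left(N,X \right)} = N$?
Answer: $5$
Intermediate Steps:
$L = 0$ ($L = 1 - 1 = 0$)
$Z{\left(j \right)} = \frac{1}{j}$ ($Z{\left(j \right)} = \frac{1}{j + 0} = \frac{1}{j}$)
$Q{\left(r{\left(1,-3 \right)},-10 \right)} Z{\left(-2 \right)} = - \frac{10}{-2} = \left(-10\right) \left(- \frac{1}{2}\right) = 5$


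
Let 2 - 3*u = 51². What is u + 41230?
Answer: 121091/3 ≈ 40364.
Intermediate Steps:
u = -2599/3 (u = ⅔ - ⅓*51² = ⅔ - ⅓*2601 = ⅔ - 867 = -2599/3 ≈ -866.33)
u + 41230 = -2599/3 + 41230 = 121091/3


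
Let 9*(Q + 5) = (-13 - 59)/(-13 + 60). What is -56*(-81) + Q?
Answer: 212949/47 ≈ 4530.8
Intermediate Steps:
Q = -243/47 (Q = -5 + ((-13 - 59)/(-13 + 60))/9 = -5 + (-72/47)/9 = -5 + (-72*1/47)/9 = -5 + (⅑)*(-72/47) = -5 - 8/47 = -243/47 ≈ -5.1702)
-56*(-81) + Q = -56*(-81) - 243/47 = 4536 - 243/47 = 212949/47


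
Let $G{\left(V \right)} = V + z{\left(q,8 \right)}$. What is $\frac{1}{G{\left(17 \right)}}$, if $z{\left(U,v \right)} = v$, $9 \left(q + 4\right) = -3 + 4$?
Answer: $\frac{1}{25} \approx 0.04$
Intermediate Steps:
$q = - \frac{35}{9}$ ($q = -4 + \frac{-3 + 4}{9} = -4 + \frac{1}{9} \cdot 1 = -4 + \frac{1}{9} = - \frac{35}{9} \approx -3.8889$)
$G{\left(V \right)} = 8 + V$ ($G{\left(V \right)} = V + 8 = 8 + V$)
$\frac{1}{G{\left(17 \right)}} = \frac{1}{8 + 17} = \frac{1}{25}$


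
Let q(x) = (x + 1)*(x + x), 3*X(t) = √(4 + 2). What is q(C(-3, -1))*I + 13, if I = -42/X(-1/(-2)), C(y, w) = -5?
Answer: 13 - 840*√6 ≈ -2044.6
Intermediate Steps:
X(t) = √6/3 (X(t) = √(4 + 2)/3 = √6/3)
I = -21*√6 (I = -42*√6/2 = -21*√6 ≈ -51.439)
q(x) = 2*x*(1 + x) (q(x) = (1 + x)*(2*x) = 2*x*(1 + x))
q(C(-3, -1))*I + 13 = (2*(-5)*(1 - 5))*(-21*√6) + 13 = (2*(-5)*(-4))*(-21*√6) + 13 = 40*(-21*√6) + 13 = -840*√6 + 13 = 13 - 840*√6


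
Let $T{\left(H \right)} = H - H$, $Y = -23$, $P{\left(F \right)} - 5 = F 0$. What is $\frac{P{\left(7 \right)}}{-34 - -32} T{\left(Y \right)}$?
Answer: $0$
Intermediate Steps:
$P{\left(F \right)} = 5$ ($P{\left(F \right)} = 5 + F 0 = 5 + 0 = 5$)
$T{\left(H \right)} = 0$
$\frac{P{\left(7 \right)}}{-34 - -32} T{\left(Y \right)} = \frac{5}{-34 - -32} \cdot 0 = \frac{5}{-34 + 32} \cdot 0 = \frac{5}{-2} \cdot 0 = 5 \left(- \frac{1}{2}\right) 0 = \left(- \frac{5}{2}\right) 0 = 0$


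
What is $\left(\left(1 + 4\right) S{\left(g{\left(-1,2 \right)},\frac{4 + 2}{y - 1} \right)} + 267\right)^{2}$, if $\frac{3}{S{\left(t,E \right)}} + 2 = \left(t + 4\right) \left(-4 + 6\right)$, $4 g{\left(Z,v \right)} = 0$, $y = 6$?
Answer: $\frac{290521}{4} \approx 72630.0$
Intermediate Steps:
$g{\left(Z,v \right)} = 0$ ($g{\left(Z,v \right)} = \frac{1}{4} \cdot 0 = 0$)
$S{\left(t,E \right)} = \frac{3}{6 + 2 t}$ ($S{\left(t,E \right)} = \frac{3}{-2 + \left(t + 4\right) \left(-4 + 6\right)} = \frac{3}{-2 + \left(4 + t\right) 2} = \frac{3}{-2 + \left(8 + 2 t\right)} = \frac{3}{6 + 2 t}$)
$\left(\left(1 + 4\right) S{\left(g{\left(-1,2 \right)},\frac{4 + 2}{y - 1} \right)} + 267\right)^{2} = \left(\left(1 + 4\right) \frac{3}{2 \left(3 + 0\right)} + 267\right)^{2} = \left(5 \frac{3}{2 \cdot 3} + 267\right)^{2} = \left(5 \cdot \frac{3}{2} \cdot \frac{1}{3} + 267\right)^{2} = \left(5 \cdot \frac{1}{2} + 267\right)^{2} = \left(\frac{5}{2} + 267\right)^{2} = \left(\frac{539}{2}\right)^{2} = \frac{290521}{4}$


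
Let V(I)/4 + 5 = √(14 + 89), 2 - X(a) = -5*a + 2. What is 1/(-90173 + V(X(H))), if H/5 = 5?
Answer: -90193/8134775601 - 4*√103/8134775601 ≈ -1.1092e-5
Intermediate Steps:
H = 25 (H = 5*5 = 25)
X(a) = 5*a (X(a) = 2 - (-5*a + 2) = 2 - (2 - 5*a) = 2 + (-2 + 5*a) = 5*a)
V(I) = -20 + 4*√103 (V(I) = -20 + 4*√(14 + 89) = -20 + 4*√103)
1/(-90173 + V(X(H))) = 1/(-90173 + (-20 + 4*√103)) = 1/(-90193 + 4*√103)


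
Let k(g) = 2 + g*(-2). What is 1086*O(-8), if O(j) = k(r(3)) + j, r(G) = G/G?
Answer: -8688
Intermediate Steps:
r(G) = 1
k(g) = 2 - 2*g
O(j) = j (O(j) = (2 - 2*1) + j = (2 - 2) + j = 0 + j = j)
1086*O(-8) = 1086*(-8) = -8688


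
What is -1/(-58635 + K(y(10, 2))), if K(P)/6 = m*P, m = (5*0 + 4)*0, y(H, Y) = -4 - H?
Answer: 1/58635 ≈ 1.7055e-5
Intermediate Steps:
m = 0 (m = (0 + 4)*0 = 4*0 = 0)
K(P) = 0 (K(P) = 6*(0*P) = 6*0 = 0)
-1/(-58635 + K(y(10, 2))) = -1/(-58635 + 0) = -1/(-58635) = -1*(-1/58635) = 1/58635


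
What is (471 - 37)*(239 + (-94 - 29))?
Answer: 50344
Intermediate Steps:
(471 - 37)*(239 + (-94 - 29)) = 434*(239 - 123) = 434*116 = 50344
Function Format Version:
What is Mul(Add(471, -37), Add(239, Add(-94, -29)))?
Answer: 50344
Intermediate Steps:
Mul(Add(471, -37), Add(239, Add(-94, -29))) = Mul(434, Add(239, -123)) = Mul(434, 116) = 50344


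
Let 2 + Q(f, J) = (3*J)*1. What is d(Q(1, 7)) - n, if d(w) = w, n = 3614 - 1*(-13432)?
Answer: -17027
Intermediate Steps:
Q(f, J) = -2 + 3*J (Q(f, J) = -2 + (3*J)*1 = -2 + 3*J)
n = 17046 (n = 3614 + 13432 = 17046)
d(Q(1, 7)) - n = (-2 + 3*7) - 1*17046 = (-2 + 21) - 17046 = 19 - 17046 = -17027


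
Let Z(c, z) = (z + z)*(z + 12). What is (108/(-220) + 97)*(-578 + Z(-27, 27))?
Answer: 8110624/55 ≈ 1.4747e+5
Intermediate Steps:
Z(c, z) = 2*z*(12 + z) (Z(c, z) = (2*z)*(12 + z) = 2*z*(12 + z))
(108/(-220) + 97)*(-578 + Z(-27, 27)) = (108/(-220) + 97)*(-578 + 2*27*(12 + 27)) = (108*(-1/220) + 97)*(-578 + 2*27*39) = (-27/55 + 97)*(-578 + 2106) = (5308/55)*1528 = 8110624/55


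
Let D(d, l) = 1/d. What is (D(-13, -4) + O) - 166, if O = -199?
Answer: -4746/13 ≈ -365.08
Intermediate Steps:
(D(-13, -4) + O) - 166 = (1/(-13) - 199) - 166 = (-1/13 - 199) - 166 = -2588/13 - 166 = -4746/13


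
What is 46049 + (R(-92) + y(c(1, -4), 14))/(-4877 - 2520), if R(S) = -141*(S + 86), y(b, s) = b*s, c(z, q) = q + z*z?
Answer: 340623649/7397 ≈ 46049.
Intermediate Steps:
c(z, q) = q + z**2
R(S) = -12126 - 141*S (R(S) = -141*(86 + S) = -12126 - 141*S)
46049 + (R(-92) + y(c(1, -4), 14))/(-4877 - 2520) = 46049 + ((-12126 - 141*(-92)) + (-4 + 1**2)*14)/(-4877 - 2520) = 46049 + ((-12126 + 12972) + (-4 + 1)*14)/(-7397) = 46049 + (846 - 3*14)*(-1/7397) = 46049 + (846 - 42)*(-1/7397) = 46049 + 804*(-1/7397) = 46049 - 804/7397 = 340623649/7397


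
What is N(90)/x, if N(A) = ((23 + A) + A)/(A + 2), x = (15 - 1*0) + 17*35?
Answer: 203/56120 ≈ 0.0036172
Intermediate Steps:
x = 610 (x = (15 + 0) + 595 = 15 + 595 = 610)
N(A) = (23 + 2*A)/(2 + A)
N(90)/x = ((23 + 2*90)/(2 + 90))/610 = ((23 + 180)/92)*(1/610) = ((1/92)*203)*(1/610) = (203/92)*(1/610) = 203/56120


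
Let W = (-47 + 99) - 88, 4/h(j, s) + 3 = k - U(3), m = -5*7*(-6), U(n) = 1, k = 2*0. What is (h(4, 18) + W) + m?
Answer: 173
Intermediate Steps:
k = 0
m = 210 (m = -35*(-6) = 210)
h(j, s) = -1 (h(j, s) = 4/(-3 + (0 - 1*1)) = 4/(-3 + (0 - 1)) = 4/(-3 - 1) = 4/(-4) = 4*(-¼) = -1)
W = -36 (W = 52 - 88 = -36)
(h(4, 18) + W) + m = (-1 - 36) + 210 = -37 + 210 = 173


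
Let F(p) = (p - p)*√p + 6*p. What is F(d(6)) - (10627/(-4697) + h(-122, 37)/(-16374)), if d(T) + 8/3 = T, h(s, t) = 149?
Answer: 1712879911/76908678 ≈ 22.272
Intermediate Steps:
d(T) = -8/3 + T
F(p) = 6*p (F(p) = 0*√p + 6*p = 0 + 6*p = 6*p)
F(d(6)) - (10627/(-4697) + h(-122, 37)/(-16374)) = 6*(-8/3 + 6) - (10627/(-4697) + 149/(-16374)) = 6*(10/3) - (10627*(-1/4697) + 149*(-1/16374)) = 20 - (-10627/4697 - 149/16374) = 20 - 1*(-174706351/76908678) = 20 + 174706351/76908678 = 1712879911/76908678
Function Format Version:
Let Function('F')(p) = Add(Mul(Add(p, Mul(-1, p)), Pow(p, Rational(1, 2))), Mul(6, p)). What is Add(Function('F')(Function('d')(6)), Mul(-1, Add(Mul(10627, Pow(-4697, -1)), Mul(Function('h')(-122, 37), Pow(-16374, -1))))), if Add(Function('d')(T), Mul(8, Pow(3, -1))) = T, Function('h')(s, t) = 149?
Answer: Rational(1712879911, 76908678) ≈ 22.272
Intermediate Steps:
Function('d')(T) = Add(Rational(-8, 3), T)
Function('F')(p) = Mul(6, p) (Function('F')(p) = Add(Mul(0, Pow(p, Rational(1, 2))), Mul(6, p)) = Add(0, Mul(6, p)) = Mul(6, p))
Add(Function('F')(Function('d')(6)), Mul(-1, Add(Mul(10627, Pow(-4697, -1)), Mul(Function('h')(-122, 37), Pow(-16374, -1))))) = Add(Mul(6, Add(Rational(-8, 3), 6)), Mul(-1, Add(Mul(10627, Pow(-4697, -1)), Mul(149, Pow(-16374, -1))))) = Add(Mul(6, Rational(10, 3)), Mul(-1, Add(Mul(10627, Rational(-1, 4697)), Mul(149, Rational(-1, 16374))))) = Add(20, Mul(-1, Add(Rational(-10627, 4697), Rational(-149, 16374)))) = Add(20, Mul(-1, Rational(-174706351, 76908678))) = Add(20, Rational(174706351, 76908678)) = Rational(1712879911, 76908678)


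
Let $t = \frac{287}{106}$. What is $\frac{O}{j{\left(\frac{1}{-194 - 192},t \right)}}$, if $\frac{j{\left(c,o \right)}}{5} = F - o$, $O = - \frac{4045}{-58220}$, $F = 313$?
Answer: $\frac{42877}{957457010} \approx 4.4782 \cdot 10^{-5}$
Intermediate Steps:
$O = \frac{809}{11644}$ ($O = \left(-4045\right) \left(- \frac{1}{58220}\right) = \frac{809}{11644} \approx 0.069478$)
$t = \frac{287}{106}$ ($t = 287 \cdot \frac{1}{106} = \frac{287}{106} \approx 2.7075$)
$j{\left(c,o \right)} = 1565 - 5 o$ ($j{\left(c,o \right)} = 5 \left(313 - o\right) = 1565 - 5 o$)
$\frac{O}{j{\left(\frac{1}{-194 - 192},t \right)}} = \frac{809}{11644 \left(1565 - \frac{1435}{106}\right)} = \frac{809}{11644 \cdot \frac{164455}{106}} = \frac{809}{11644} \cdot \frac{106}{164455} = \frac{42877}{957457010}$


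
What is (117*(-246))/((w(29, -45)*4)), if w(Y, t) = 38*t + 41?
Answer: 14391/3338 ≈ 4.3113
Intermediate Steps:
w(Y, t) = 41 + 38*t
(117*(-246))/((w(29, -45)*4)) = (117*(-246))/(((41 + 38*(-45))*4)) = -28782*1/(4*(41 - 1710)) = -28782/((-1669*4)) = -28782/(-6676) = -28782*(-1/6676) = 14391/3338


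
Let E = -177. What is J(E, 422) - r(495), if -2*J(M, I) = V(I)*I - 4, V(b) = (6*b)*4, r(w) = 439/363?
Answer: -775733617/363 ≈ -2.1370e+6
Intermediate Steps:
r(w) = 439/363 (r(w) = 439*(1/363) = 439/363)
V(b) = 24*b
J(M, I) = 2 - 12*I² (J(M, I) = -((24*I)*I - 4)/2 = -(24*I² - 4)/2 = -(-4 + 24*I²)/2 = 2 - 12*I²)
J(E, 422) - r(495) = (2 - 12*422²) - 1*439/363 = (2 - 12*178084) - 439/363 = (2 - 2137008) - 439/363 = -2137006 - 439/363 = -775733617/363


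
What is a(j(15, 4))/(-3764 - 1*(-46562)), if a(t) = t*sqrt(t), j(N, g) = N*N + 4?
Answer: 229*sqrt(229)/42798 ≈ 0.080971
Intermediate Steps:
j(N, g) = 4 + N**2 (j(N, g) = N**2 + 4 = 4 + N**2)
a(t) = t**(3/2)
a(j(15, 4))/(-3764 - 1*(-46562)) = (4 + 15**2)**(3/2)/(-3764 - 1*(-46562)) = (4 + 225)**(3/2)/(-3764 + 46562) = 229**(3/2)/42798 = (229*sqrt(229))*(1/42798) = 229*sqrt(229)/42798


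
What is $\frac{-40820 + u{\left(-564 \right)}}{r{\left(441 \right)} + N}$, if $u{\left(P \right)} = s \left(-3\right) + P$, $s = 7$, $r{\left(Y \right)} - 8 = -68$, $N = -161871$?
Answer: $\frac{5915}{23133} \approx 0.2557$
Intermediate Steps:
$r{\left(Y \right)} = -60$ ($r{\left(Y \right)} = 8 - 68 = -60$)
$u{\left(P \right)} = -21 + P$ ($u{\left(P \right)} = 7 \left(-3\right) + P = -21 + P$)
$\frac{-40820 + u{\left(-564 \right)}}{r{\left(441 \right)} + N} = \frac{-40820 - 585}{-60 - 161871} = \frac{-40820 - 585}{-161931} = \left(-41405\right) \left(- \frac{1}{161931}\right) = \frac{5915}{23133}$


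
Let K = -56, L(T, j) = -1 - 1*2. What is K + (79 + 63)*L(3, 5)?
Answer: -482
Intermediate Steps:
L(T, j) = -3 (L(T, j) = -1 - 2 = -3)
K + (79 + 63)*L(3, 5) = -56 + (79 + 63)*(-3) = -56 + 142*(-3) = -56 - 426 = -482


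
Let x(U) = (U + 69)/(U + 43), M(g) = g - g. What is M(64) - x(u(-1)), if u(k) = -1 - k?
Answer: -69/43 ≈ -1.6047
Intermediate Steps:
M(g) = 0
x(U) = (69 + U)/(43 + U)
M(64) - x(u(-1)) = 0 - (69 + (-1 - 1*(-1)))/(43 + (-1 - 1*(-1))) = 0 - (69 + (-1 + 1))/(43 + (-1 + 1)) = 0 - (69 + 0)/(43 + 0) = 0 - 69/43 = -69/43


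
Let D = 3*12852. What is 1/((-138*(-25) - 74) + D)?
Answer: 1/41932 ≈ 2.3848e-5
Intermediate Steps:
D = 38556
1/((-138*(-25) - 74) + D) = 1/((-138*(-25) - 74) + 38556) = 1/((3450 - 74) + 38556) = 1/(3376 + 38556) = 1/41932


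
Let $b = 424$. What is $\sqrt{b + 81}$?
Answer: $\sqrt{505} \approx 22.472$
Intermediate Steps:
$\sqrt{b + 81} = \sqrt{424 + 81} = \sqrt{505}$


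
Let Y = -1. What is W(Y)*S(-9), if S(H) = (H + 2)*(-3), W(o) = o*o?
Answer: 21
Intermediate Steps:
W(o) = o**2
S(H) = -6 - 3*H (S(H) = (2 + H)*(-3) = -6 - 3*H)
W(Y)*S(-9) = (-1)**2*(-6 - 3*(-9)) = 1*(-6 + 27) = 1*21 = 21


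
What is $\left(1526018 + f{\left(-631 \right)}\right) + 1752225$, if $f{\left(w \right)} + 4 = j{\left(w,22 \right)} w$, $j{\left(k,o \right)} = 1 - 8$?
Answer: $3282656$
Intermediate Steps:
$j{\left(k,o \right)} = -7$
$f{\left(w \right)} = -4 - 7 w$
$\left(1526018 + f{\left(-631 \right)}\right) + 1752225 = \left(1526018 - -4413\right) + 1752225 = \left(1526018 + \left(-4 + 4417\right)\right) + 1752225 = \left(1526018 + 4413\right) + 1752225 = 1530431 + 1752225 = 3282656$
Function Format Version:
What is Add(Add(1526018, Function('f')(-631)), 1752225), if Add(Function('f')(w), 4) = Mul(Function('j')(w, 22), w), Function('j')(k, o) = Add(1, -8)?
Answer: 3282656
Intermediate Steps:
Function('j')(k, o) = -7
Function('f')(w) = Add(-4, Mul(-7, w))
Add(Add(1526018, Function('f')(-631)), 1752225) = Add(Add(1526018, Add(-4, Mul(-7, -631))), 1752225) = Add(Add(1526018, Add(-4, 4417)), 1752225) = Add(Add(1526018, 4413), 1752225) = Add(1530431, 1752225) = 3282656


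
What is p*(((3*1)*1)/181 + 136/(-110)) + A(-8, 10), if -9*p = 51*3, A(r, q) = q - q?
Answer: 206431/9955 ≈ 20.736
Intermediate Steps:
A(r, q) = 0
p = -17 (p = -17*3/3 = -⅑*153 = -17)
p*(((3*1)*1)/181 + 136/(-110)) + A(-8, 10) = -17*(((3*1)*1)/181 + 136/(-110)) + 0 = -17*((3*1)*(1/181) + 136*(-1/110)) + 0 = -17*(3*(1/181) - 68/55) + 0 = -17*(3/181 - 68/55) + 0 = -17*(-12143/9955) + 0 = 206431/9955 + 0 = 206431/9955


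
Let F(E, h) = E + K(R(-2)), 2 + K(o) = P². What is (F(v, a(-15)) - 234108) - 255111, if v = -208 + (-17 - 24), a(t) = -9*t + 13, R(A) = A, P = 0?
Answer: -489470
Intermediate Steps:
a(t) = 13 - 9*t
K(o) = -2 (K(o) = -2 + 0² = -2 + 0 = -2)
v = -249 (v = -208 - 41 = -249)
F(E, h) = -2 + E (F(E, h) = E - 2 = -2 + E)
(F(v, a(-15)) - 234108) - 255111 = ((-2 - 249) - 234108) - 255111 = (-251 - 234108) - 255111 = -234359 - 255111 = -489470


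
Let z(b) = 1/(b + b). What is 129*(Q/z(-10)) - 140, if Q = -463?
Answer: 1194400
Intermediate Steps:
z(b) = 1/(2*b)
129*(Q/z(-10)) - 140 = 129*(-463/((1/2)/(-10))) - 140 = 129*(-463/((1/2)*(-1/10))) - 140 = 129*(-463/(-1/20)) - 140 = 129*(-463*(-20)) - 140 = 129*9260 - 140 = 1194540 - 140 = 1194400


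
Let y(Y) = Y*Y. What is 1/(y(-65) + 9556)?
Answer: 1/13781 ≈ 7.2564e-5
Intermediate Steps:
y(Y) = Y²
1/(y(-65) + 9556) = 1/((-65)² + 9556) = 1/(4225 + 9556) = 1/13781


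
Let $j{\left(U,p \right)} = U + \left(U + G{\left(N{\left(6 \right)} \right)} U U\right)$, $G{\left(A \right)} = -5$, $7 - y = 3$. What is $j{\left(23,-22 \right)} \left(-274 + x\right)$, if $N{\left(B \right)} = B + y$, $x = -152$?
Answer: $1107174$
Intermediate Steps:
$y = 4$ ($y = 7 - 3 = 4$)
$N{\left(B \right)} = 4 + B$ ($N{\left(B \right)} = B + 4 = 4 + B$)
$j{\left(U,p \right)} = - 5 U^{2} + 2 U$ ($j{\left(U,p \right)} = U + \left(U - 5 U U\right) = U - \left(- U + 5 U^{2}\right) = - 5 U^{2} + 2 U$)
$j{\left(23,-22 \right)} \left(-274 + x\right) = 23 \left(2 - 115\right) \left(-274 - 152\right) = 23 \left(2 - 115\right) \left(-426\right) = 23 \left(-113\right) \left(-426\right) = \left(-2599\right) \left(-426\right) = 1107174$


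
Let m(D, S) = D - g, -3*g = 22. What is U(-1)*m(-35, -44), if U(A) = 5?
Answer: -415/3 ≈ -138.33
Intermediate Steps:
g = -22/3 (g = -1/3*22 = -22/3 ≈ -7.3333)
m(D, S) = 22/3 + D (m(D, S) = D - 1*(-22/3) = D + 22/3 = 22/3 + D)
U(-1)*m(-35, -44) = 5*(22/3 - 35) = 5*(-83/3) = -415/3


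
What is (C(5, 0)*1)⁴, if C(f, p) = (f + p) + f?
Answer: 10000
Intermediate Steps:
C(f, p) = p + 2*f
(C(5, 0)*1)⁴ = ((0 + 2*5)*1)⁴ = ((0 + 10)*1)⁴ = (10*1)⁴ = 10⁴ = 10000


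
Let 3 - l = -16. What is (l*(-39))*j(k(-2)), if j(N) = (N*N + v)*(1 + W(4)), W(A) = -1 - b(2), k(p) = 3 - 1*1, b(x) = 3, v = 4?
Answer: 17784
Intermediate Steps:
l = 19 (l = 3 - 1*(-16) = 3 + 16 = 19)
k(p) = 2 (k(p) = 3 - 1 = 2)
W(A) = -4 (W(A) = -1 - 1*3 = -1 - 3 = -4)
j(N) = -12 - 3*N² (j(N) = (N*N + 4)*(1 - 4) = (N² + 4)*(-3) = (4 + N²)*(-3) = -12 - 3*N²)
(l*(-39))*j(k(-2)) = (19*(-39))*(-12 - 3*2²) = -741*(-12 - 3*4) = -741*(-12 - 12) = -741*(-24) = 17784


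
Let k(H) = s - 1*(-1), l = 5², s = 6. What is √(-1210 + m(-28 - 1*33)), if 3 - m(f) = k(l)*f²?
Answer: I*√27254 ≈ 165.09*I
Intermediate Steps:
l = 25
k(H) = 7 (k(H) = 6 - 1*(-1) = 6 + 1 = 7)
m(f) = 3 - 7*f²
√(-1210 + m(-28 - 1*33)) = √(-1210 + (3 - 7*(-28 - 1*33)²)) = √(-1210 + (3 - 7*(-28 - 33)²)) = √(-1210 + (3 - 7*(-61)²)) = √(-1210 + (3 - 7*3721)) = √(-1210 + (3 - 26047)) = √(-1210 - 26044) = √(-27254) = I*√27254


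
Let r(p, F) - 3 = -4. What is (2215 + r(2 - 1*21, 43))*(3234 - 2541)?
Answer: 1534302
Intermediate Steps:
r(p, F) = -1 (r(p, F) = 3 - 4 = -1)
(2215 + r(2 - 1*21, 43))*(3234 - 2541) = (2215 - 1)*(3234 - 2541) = 2214*693 = 1534302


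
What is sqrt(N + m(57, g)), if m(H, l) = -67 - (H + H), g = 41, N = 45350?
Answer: sqrt(45169) ≈ 212.53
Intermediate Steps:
m(H, l) = -67 - 2*H
sqrt(N + m(57, g)) = sqrt(45350 + (-67 - 2*57)) = sqrt(45350 + (-67 - 114)) = sqrt(45350 - 181) = sqrt(45169)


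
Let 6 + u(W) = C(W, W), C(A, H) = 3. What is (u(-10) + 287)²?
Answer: 80656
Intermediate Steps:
u(W) = -3 (u(W) = -6 + 3 = -3)
(u(-10) + 287)² = (-3 + 287)² = 284² = 80656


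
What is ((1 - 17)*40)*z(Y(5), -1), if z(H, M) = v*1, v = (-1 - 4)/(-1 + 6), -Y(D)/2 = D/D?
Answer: 640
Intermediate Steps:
Y(D) = -2 (Y(D) = -2*D/D = -2*1 = -2)
v = -1 (v = -5/5 = -5*1/5 = -1)
z(H, M) = -1 (z(H, M) = -1*1 = -1)
((1 - 17)*40)*z(Y(5), -1) = ((1 - 17)*40)*(-1) = -16*40*(-1) = -640*(-1) = 640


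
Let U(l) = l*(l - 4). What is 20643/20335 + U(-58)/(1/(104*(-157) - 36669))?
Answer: -553626797911/2905 ≈ -1.9058e+8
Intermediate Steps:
U(l) = l*(-4 + l)
20643/20335 + U(-58)/(1/(104*(-157) - 36669)) = 20643/20335 + (-58*(-4 - 58))/(1/(104*(-157) - 36669)) = 20643*(1/20335) + (-58*(-62))/(1/(-16328 - 36669)) = 2949/2905 + 3596/(1/(-52997)) = 2949/2905 + 3596/(-1/52997) = 2949/2905 + 3596*(-52997) = 2949/2905 - 190577212 = -553626797911/2905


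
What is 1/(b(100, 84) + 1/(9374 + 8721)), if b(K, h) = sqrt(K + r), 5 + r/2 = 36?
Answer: -18095/53043502049 + 2946861225*sqrt(2)/53043502049 ≈ 0.078567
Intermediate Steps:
r = 62 (r = -10 + 2*36 = -10 + 72 = 62)
b(K, h) = sqrt(62 + K) (b(K, h) = sqrt(K + 62) = sqrt(62 + K))
1/(b(100, 84) + 1/(9374 + 8721)) = 1/(sqrt(62 + 100) + 1/(9374 + 8721)) = 1/(sqrt(162) + 1/18095) = 1/(9*sqrt(2) + 1/18095) = 1/(1/18095 + 9*sqrt(2))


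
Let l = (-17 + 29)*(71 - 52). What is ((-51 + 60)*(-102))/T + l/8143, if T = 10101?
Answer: -1724082/27417481 ≈ -0.062883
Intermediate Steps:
l = 228 (l = 12*19 = 228)
((-51 + 60)*(-102))/T + l/8143 = ((-51 + 60)*(-102))/10101 + 228/8143 = (9*(-102))*(1/10101) + 228*(1/8143) = -918*1/10101 + 228/8143 = -306/3367 + 228/8143 = -1724082/27417481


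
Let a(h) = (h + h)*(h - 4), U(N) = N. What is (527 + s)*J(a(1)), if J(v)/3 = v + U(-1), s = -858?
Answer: 6951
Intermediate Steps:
a(h) = 2*h*(-4 + h) (a(h) = (2*h)*(-4 + h) = 2*h*(-4 + h))
J(v) = -3 + 3*v (J(v) = 3*(v - 1) = 3*(-1 + v) = -3 + 3*v)
(527 + s)*J(a(1)) = (527 - 858)*(-3 + 3*(2*1*(-4 + 1))) = -331*(-3 + 3*(2*1*(-3))) = -331*(-3 + 3*(-6)) = -331*(-3 - 18) = -331*(-21) = 6951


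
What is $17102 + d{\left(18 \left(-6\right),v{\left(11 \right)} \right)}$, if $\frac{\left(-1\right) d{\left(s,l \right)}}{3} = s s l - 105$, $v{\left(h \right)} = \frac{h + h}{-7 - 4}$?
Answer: $87401$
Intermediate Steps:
$v{\left(h \right)} = - \frac{2 h}{11}$ ($v{\left(h \right)} = \frac{2 h}{-11} = 2 h \left(- \frac{1}{11}\right) = - \frac{2 h}{11}$)
$d{\left(s,l \right)} = 315 - 3 l s^{2}$ ($d{\left(s,l \right)} = - 3 \left(s s l - 105\right) = - 3 \left(s^{2} l - 105\right) = - 3 \left(l s^{2} - 105\right) = - 3 \left(-105 + l s^{2}\right) = 315 - 3 l s^{2}$)
$17102 + d{\left(18 \left(-6\right),v{\left(11 \right)} \right)} = 17102 - \left(-315 + 3 \left(\left(- \frac{2}{11}\right) 11\right) \left(18 \left(-6\right)\right)^{2}\right) = 17102 - \left(-315 - 6 \left(-108\right)^{2}\right) = 17102 - \left(-315 - 69984\right) = 17102 + \left(315 + 69984\right) = 17102 + 70299 = 87401$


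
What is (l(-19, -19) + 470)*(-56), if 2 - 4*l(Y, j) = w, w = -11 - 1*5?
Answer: -26572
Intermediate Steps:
w = -16 (w = -11 - 5 = -16)
l(Y, j) = 9/2 (l(Y, j) = ½ - ¼*(-16) = ½ + 4 = 9/2)
(l(-19, -19) + 470)*(-56) = (9/2 + 470)*(-56) = (949/2)*(-56) = -26572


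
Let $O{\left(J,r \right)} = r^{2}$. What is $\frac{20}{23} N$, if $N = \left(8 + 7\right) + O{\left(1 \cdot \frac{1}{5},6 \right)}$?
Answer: $\frac{1020}{23} \approx 44.348$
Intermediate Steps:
$N = 51$ ($N = \left(8 + 7\right) + 6^{2} = 15 + 36 = 51$)
$\frac{20}{23} N = \frac{20}{23} \cdot 51 = \frac{1020}{23}$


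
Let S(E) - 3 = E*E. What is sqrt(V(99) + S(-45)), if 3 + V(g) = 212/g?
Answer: sqrt(2207557)/33 ≈ 45.024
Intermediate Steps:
S(E) = 3 + E**2 (S(E) = 3 + E*E = 3 + E**2)
V(g) = -3 + 212/g
sqrt(V(99) + S(-45)) = sqrt((-3 + 212/99) + (3 + (-45)**2)) = sqrt((-3 + 212*(1/99)) + (3 + 2025)) = sqrt((-3 + 212/99) + 2028) = sqrt(-85/99 + 2028) = sqrt(200687/99) = sqrt(2207557)/33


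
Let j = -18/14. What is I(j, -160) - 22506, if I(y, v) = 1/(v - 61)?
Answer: -4973827/221 ≈ -22506.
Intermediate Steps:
j = -9/7 (j = -18*1/14 = -9/7 ≈ -1.2857)
I(y, v) = 1/(-61 + v)
I(j, -160) - 22506 = 1/(-61 - 160) - 22506 = 1/(-221) - 22506 = -1/221 - 22506 = -4973827/221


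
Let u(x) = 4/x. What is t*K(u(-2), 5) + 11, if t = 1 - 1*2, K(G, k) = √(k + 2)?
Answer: 11 - √7 ≈ 8.3542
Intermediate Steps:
K(G, k) = √(2 + k)
t = -1 (t = 1 - 2 = -1)
t*K(u(-2), 5) + 11 = -√(2 + 5) + 11 = -√7 + 11 = 11 - √7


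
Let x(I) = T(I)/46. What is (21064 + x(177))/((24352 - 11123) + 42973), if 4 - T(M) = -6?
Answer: 484477/1292646 ≈ 0.37479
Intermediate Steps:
T(M) = 10 (T(M) = 4 - 1*(-6) = 4 + 6 = 10)
x(I) = 5/23 (x(I) = 10/46 = 10*(1/46) = 5/23)
(21064 + x(177))/((24352 - 11123) + 42973) = (21064 + 5/23)/((24352 - 11123) + 42973) = 484477/(23*(13229 + 42973)) = (484477/23)/56202 = (484477/23)*(1/56202) = 484477/1292646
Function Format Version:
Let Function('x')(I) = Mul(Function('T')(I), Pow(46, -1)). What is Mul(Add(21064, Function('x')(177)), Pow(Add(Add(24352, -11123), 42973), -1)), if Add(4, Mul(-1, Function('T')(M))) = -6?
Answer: Rational(484477, 1292646) ≈ 0.37479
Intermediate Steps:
Function('T')(M) = 10 (Function('T')(M) = Add(4, Mul(-1, -6)) = Add(4, 6) = 10)
Function('x')(I) = Rational(5, 23) (Function('x')(I) = Mul(10, Pow(46, -1)) = Mul(10, Rational(1, 46)) = Rational(5, 23))
Mul(Add(21064, Function('x')(177)), Pow(Add(Add(24352, -11123), 42973), -1)) = Mul(Add(21064, Rational(5, 23)), Pow(Add(Add(24352, -11123), 42973), -1)) = Mul(Rational(484477, 23), Pow(Add(13229, 42973), -1)) = Mul(Rational(484477, 23), Pow(56202, -1)) = Mul(Rational(484477, 23), Rational(1, 56202)) = Rational(484477, 1292646)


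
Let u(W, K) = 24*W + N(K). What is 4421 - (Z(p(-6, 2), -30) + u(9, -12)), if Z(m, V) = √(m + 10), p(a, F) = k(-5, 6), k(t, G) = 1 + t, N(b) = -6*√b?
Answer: 4205 - √6 + 12*I*√3 ≈ 4202.5 + 20.785*I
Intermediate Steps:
p(a, F) = -4 (p(a, F) = 1 - 5 = -4)
u(W, K) = -6*√K + 24*W (u(W, K) = 24*W - 6*√K = -6*√K + 24*W)
Z(m, V) = √(10 + m)
4421 - (Z(p(-6, 2), -30) + u(9, -12)) = 4421 - (√(10 - 4) + (-12*I*√3 + 24*9)) = 4421 - (√6 + (-12*I*√3 + 216)) = 4421 - (√6 + (216 - 12*I*√3)) = 4421 - (216 + √6 - 12*I*√3) = 4421 + (-216 - √6 + 12*I*√3) = 4205 - √6 + 12*I*√3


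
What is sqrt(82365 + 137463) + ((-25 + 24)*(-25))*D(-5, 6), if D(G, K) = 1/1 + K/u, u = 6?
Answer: 50 + 2*sqrt(54957) ≈ 518.86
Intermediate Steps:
D(G, K) = 1 + K/6 (D(G, K) = 1/1 + K/6 = 1*1 + K*(1/6) = 1 + K/6)
sqrt(82365 + 137463) + ((-25 + 24)*(-25))*D(-5, 6) = sqrt(82365 + 137463) + ((-25 + 24)*(-25))*(1 + (1/6)*6) = sqrt(219828) + (-1*(-25))*(1 + 1) = 2*sqrt(54957) + 25*2 = 2*sqrt(54957) + 50 = 50 + 2*sqrt(54957)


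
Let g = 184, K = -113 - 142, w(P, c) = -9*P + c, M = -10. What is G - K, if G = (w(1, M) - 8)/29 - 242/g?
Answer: 674347/2668 ≈ 252.75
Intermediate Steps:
w(P, c) = c - 9*P
K = -255
G = -5993/2668 (G = ((-10 - 9*1) - 8)/29 - 242/184 = ((-10 - 9) - 8)*(1/29) - 242*1/184 = (-19 - 8)*(1/29) - 121/92 = -27*1/29 - 121/92 = -27/29 - 121/92 = -5993/2668 ≈ -2.2463)
G - K = -5993/2668 - 1*(-255) = -5993/2668 + 255 = 674347/2668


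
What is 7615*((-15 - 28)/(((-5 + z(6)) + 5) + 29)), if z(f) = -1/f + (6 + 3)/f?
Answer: -982335/91 ≈ -10795.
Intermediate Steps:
z(f) = 8/f (z(f) = -1/f + 9/f = 8/f)
7615*((-15 - 28)/(((-5 + z(6)) + 5) + 29)) = 7615*((-15 - 28)/(((-5 + 8/6) + 5) + 29)) = 7615*(-43/(((-5 + 8*(⅙)) + 5) + 29)) = 7615*(-43/(((-5 + 4/3) + 5) + 29)) = 7615*(-43/((-11/3 + 5) + 29)) = 7615*(-43/(4/3 + 29)) = 7615*(-43/91/3) = 7615*(-43*3/91) = 7615*(-129/91) = -982335/91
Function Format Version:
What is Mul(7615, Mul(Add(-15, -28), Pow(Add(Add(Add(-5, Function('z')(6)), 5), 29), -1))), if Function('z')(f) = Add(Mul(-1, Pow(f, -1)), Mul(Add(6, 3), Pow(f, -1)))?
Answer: Rational(-982335, 91) ≈ -10795.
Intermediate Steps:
Function('z')(f) = Mul(8, Pow(f, -1)) (Function('z')(f) = Add(Mul(-1, Pow(f, -1)), Mul(9, Pow(f, -1))) = Mul(8, Pow(f, -1)))
Mul(7615, Mul(Add(-15, -28), Pow(Add(Add(Add(-5, Function('z')(6)), 5), 29), -1))) = Mul(7615, Mul(Add(-15, -28), Pow(Add(Add(Add(-5, Mul(8, Pow(6, -1))), 5), 29), -1))) = Mul(7615, Mul(-43, Pow(Add(Add(Add(-5, Mul(8, Rational(1, 6))), 5), 29), -1))) = Mul(7615, Mul(-43, Pow(Add(Add(Add(-5, Rational(4, 3)), 5), 29), -1))) = Mul(7615, Mul(-43, Pow(Add(Add(Rational(-11, 3), 5), 29), -1))) = Mul(7615, Mul(-43, Pow(Add(Rational(4, 3), 29), -1))) = Mul(7615, Mul(-43, Pow(Rational(91, 3), -1))) = Mul(7615, Mul(-43, Rational(3, 91))) = Mul(7615, Rational(-129, 91)) = Rational(-982335, 91)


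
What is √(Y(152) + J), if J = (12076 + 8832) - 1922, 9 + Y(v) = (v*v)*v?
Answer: √3530785 ≈ 1879.0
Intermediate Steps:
Y(v) = -9 + v³ (Y(v) = -9 + (v*v)*v = -9 + v²*v = -9 + v³)
J = 18986 (J = 20908 - 1922 = 18986)
√(Y(152) + J) = √((-9 + 152³) + 18986) = √((-9 + 3511808) + 18986) = √(3511799 + 18986) = √3530785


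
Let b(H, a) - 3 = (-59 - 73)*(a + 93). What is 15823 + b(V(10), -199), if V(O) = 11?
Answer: 29818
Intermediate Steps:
b(H, a) = -12273 - 132*a (b(H, a) = 3 + (-59 - 73)*(a + 93) = 3 - 132*(93 + a) = 3 + (-12276 - 132*a) = -12273 - 132*a)
15823 + b(V(10), -199) = 15823 + (-12273 - 132*(-199)) = 15823 + (-12273 + 26268) = 15823 + 13995 = 29818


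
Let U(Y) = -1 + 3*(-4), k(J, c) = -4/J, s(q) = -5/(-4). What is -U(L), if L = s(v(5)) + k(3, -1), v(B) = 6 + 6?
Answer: 13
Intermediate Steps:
v(B) = 12
s(q) = 5/4 (s(q) = -5*(-¼) = 5/4)
L = -1/12 (L = 5/4 - 4/3 = -1/12 ≈ -0.083333)
U(Y) = -13 (U(Y) = -1 - 12 = -13)
-U(L) = -1*(-13) = 13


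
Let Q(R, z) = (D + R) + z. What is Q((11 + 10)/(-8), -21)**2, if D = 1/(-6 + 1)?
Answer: 908209/1600 ≈ 567.63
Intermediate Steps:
D = -1/5 (D = 1/(-5) = -1/5 ≈ -0.20000)
Q(R, z) = -1/5 + R + z (Q(R, z) = (-1/5 + R) + z = -1/5 + R + z)
Q((11 + 10)/(-8), -21)**2 = (-1/5 + (11 + 10)/(-8) - 21)**2 = (-1/5 + 21*(-1/8) - 21)**2 = (-1/5 - 21/8 - 21)**2 = (-953/40)**2 = 908209/1600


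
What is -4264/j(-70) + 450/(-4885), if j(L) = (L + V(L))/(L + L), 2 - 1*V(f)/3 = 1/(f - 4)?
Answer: -43159440050/4624141 ≈ -9333.5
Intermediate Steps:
V(f) = 6 - 3/(-4 + f) (V(f) = 6 - 3/(f - 4) = 6 - 3/(-4 + f))
j(L) = (L + 3*(-9 + 2*L)/(-4 + L))/(2*L) (j(L) = (L + 3*(-9 + 2*L)/(-4 + L))/(L + L) = (L + 3*(-9 + 2*L)/(-4 + L))/((2*L)) = (L + 3*(-9 + 2*L)/(-4 + L))*(1/(2*L)) = (L + 3*(-9 + 2*L)/(-4 + L))/(2*L))
-4264/j(-70) + 450/(-4885) = -4264*(-140*(-4 - 70)/(-27 + (-70)**2 + 2*(-70))) + 450/(-4885) = -4264*10360/(-27 + 4900 - 140) + 450*(-1/4885) = -4264/((1/2)*(-1/70)*(-1/74)*4733) - 90/977 = -4264/4733/10360 - 90/977 = -4264*10360/4733 - 90/977 = -44175040/4733 - 90/977 = -43159440050/4624141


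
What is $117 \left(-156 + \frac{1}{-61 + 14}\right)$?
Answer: $- \frac{857961}{47} \approx -18255.0$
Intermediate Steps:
$117 \left(-156 + \frac{1}{-61 + 14}\right) = 117 \left(-156 + \frac{1}{-47}\right) = 117 \left(-156 - \frac{1}{47}\right) = 117 \left(- \frac{7333}{47}\right) = - \frac{857961}{47}$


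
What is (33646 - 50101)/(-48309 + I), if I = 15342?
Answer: 5485/10989 ≈ 0.49914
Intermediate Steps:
(33646 - 50101)/(-48309 + I) = (33646 - 50101)/(-48309 + 15342) = -16455/(-32967) = -16455*(-1/32967) = 5485/10989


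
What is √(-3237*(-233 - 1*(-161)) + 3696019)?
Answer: √3929083 ≈ 1982.2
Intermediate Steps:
√(-3237*(-233 - 1*(-161)) + 3696019) = √(-3237*(-233 + 161) + 3696019) = √(-3237*(-72) + 3696019) = √(233064 + 3696019) = √3929083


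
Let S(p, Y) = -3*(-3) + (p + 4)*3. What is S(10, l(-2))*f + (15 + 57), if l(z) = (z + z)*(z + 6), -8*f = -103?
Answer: 5829/8 ≈ 728.63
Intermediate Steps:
f = 103/8 (f = -1/8*(-103) = 103/8 ≈ 12.875)
l(z) = 2*z*(6 + z) (l(z) = (2*z)*(6 + z) = 2*z*(6 + z))
S(p, Y) = 21 + 3*p (S(p, Y) = 9 + (4 + p)*3 = 9 + (12 + 3*p) = 21 + 3*p)
S(10, l(-2))*f + (15 + 57) = (21 + 3*10)*(103/8) + (15 + 57) = (21 + 30)*(103/8) + 72 = 51*(103/8) + 72 = 5253/8 + 72 = 5829/8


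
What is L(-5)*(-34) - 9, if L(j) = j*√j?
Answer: -9 + 170*I*√5 ≈ -9.0 + 380.13*I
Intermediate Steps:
L(j) = j^(3/2)
L(-5)*(-34) - 9 = (-5)^(3/2)*(-34) - 9 = -5*I*√5*(-34) - 9 = 170*I*√5 - 9 = -9 + 170*I*√5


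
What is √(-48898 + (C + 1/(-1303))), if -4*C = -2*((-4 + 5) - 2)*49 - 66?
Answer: I*√83033048257/1303 ≈ 221.15*I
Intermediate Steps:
C = -8 (C = -(-2*((-4 + 5) - 2)*49 - 66)/4 = -(-2*(1 - 2)*49 - 66)/4 = -(-2*(-1)*49 - 66)/4 = -(2*49 - 66)/4 = -(98 - 66)/4 = -¼*32 = -8)
√(-48898 + (C + 1/(-1303))) = √(-48898 + (-8 + 1/(-1303))) = √(-48898 + (-8 - 1/1303)) = √(-48898 - 10425/1303) = √(-63724519/1303) = I*√83033048257/1303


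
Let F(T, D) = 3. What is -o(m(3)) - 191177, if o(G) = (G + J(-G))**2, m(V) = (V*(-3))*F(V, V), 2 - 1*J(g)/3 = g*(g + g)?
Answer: -19507202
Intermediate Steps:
J(g) = 6 - 6*g**2 (J(g) = 6 - 3*g*(g + g) = 6 - 3*g*2*g = 6 - 6*g**2)
m(V) = -9*V (m(V) = (V*(-3))*3 = -3*V*3 = -9*V)
o(G) = (6 + G - 6*G**2)**2 (o(G) = (G + (6 - 6*G**2))**2 = (6 + G - 6*G**2)**2)
-o(m(3)) - 191177 = -(6 - 9*3 - 6*(-9*3)**2)**2 - 191177 = -(6 - 27 - 6*(-27)**2)**2 - 191177 = -(6 - 27 - 6*729)**2 - 191177 = -(6 - 27 - 4374)**2 - 191177 = -1*(-4395)**2 - 191177 = -1*19316025 - 191177 = -19316025 - 191177 = -19507202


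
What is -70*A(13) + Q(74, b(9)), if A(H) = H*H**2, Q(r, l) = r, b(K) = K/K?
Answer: -153716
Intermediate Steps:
b(K) = 1
A(H) = H**3
-70*A(13) + Q(74, b(9)) = -70*13**3 + 74 = -70*2197 + 74 = -153790 + 74 = -153716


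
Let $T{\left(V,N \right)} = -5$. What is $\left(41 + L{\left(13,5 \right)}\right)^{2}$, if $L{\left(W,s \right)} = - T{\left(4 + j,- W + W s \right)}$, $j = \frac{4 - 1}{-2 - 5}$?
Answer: $2116$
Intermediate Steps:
$j = - \frac{3}{7}$ ($j = \frac{3}{-7} = 3 \left(- \frac{1}{7}\right) = - \frac{3}{7} \approx -0.42857$)
$L{\left(W,s \right)} = 5$ ($L{\left(W,s \right)} = \left(-1\right) \left(-5\right) = 5$)
$\left(41 + L{\left(13,5 \right)}\right)^{2} = \left(41 + 5\right)^{2} = 46^{2} = 2116$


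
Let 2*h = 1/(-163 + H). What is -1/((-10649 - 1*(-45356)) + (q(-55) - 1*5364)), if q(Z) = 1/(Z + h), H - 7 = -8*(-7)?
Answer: -11001/322802143 ≈ -3.4080e-5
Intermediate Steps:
H = 63 (H = 7 - 8*(-7) = 7 + 56 = 63)
h = -1/200 (h = 1/(2*(-163 + 63)) = (½)/(-100) = (½)*(-1/100) = -1/200 ≈ -0.0050000)
q(Z) = 1/(-1/200 + Z) (q(Z) = 1/(Z - 1/200) = 1/(-1/200 + Z))
-1/((-10649 - 1*(-45356)) + (q(-55) - 1*5364)) = -1/((-10649 - 1*(-45356)) + (200/(-1 + 200*(-55)) - 1*5364)) = -1/((-10649 + 45356) + (200/(-1 - 11000) - 5364)) = -1/(34707 + (200/(-11001) - 5364)) = -1/(34707 + (200*(-1/11001) - 5364)) = -1/(34707 + (-200/11001 - 5364)) = -1/(34707 - 59009564/11001) = -1/322802143/11001 = -1*11001/322802143 = -11001/322802143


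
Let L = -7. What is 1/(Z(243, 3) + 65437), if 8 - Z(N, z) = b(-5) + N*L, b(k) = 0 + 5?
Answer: 1/67141 ≈ 1.4894e-5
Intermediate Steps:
b(k) = 5
Z(N, z) = 3 + 7*N (Z(N, z) = 8 - (5 + N*(-7)) = 8 - (5 - 7*N) = 8 + (-5 + 7*N) = 3 + 7*N)
1/(Z(243, 3) + 65437) = 1/((3 + 7*243) + 65437) = 1/((3 + 1701) + 65437) = 1/(1704 + 65437) = 1/67141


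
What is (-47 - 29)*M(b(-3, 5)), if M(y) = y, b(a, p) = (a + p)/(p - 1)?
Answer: -38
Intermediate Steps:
b(a, p) = (a + p)/(-1 + p)
(-47 - 29)*M(b(-3, 5)) = (-47 - 29)*((-3 + 5)/(-1 + 5)) = -76*2/4 = -19*2 = -76*½ = -38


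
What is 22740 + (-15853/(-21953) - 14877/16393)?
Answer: 8183502812908/359875529 ≈ 22740.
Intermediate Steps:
22740 + (-15853/(-21953) - 14877/16393) = 22740 + (-15853*(-1/21953) - 14877*1/16393) = 22740 + (15853/21953 - 14877/16393) = 22740 - 66716552/359875529 = 8183502812908/359875529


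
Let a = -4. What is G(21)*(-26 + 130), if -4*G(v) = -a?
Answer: -104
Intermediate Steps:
G(v) = -1 (G(v) = -(-1)*(-4)/4 = -¼*4 = -1)
G(21)*(-26 + 130) = -(-26 + 130) = -1*104 = -104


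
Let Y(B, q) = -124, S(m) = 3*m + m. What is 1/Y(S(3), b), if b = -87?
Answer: -1/124 ≈ -0.0080645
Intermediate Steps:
S(m) = 4*m
1/Y(S(3), b) = 1/(-124) = -1/124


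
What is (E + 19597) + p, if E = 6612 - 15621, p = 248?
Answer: 10836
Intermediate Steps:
E = -9009
(E + 19597) + p = (-9009 + 19597) + 248 = 10588 + 248 = 10836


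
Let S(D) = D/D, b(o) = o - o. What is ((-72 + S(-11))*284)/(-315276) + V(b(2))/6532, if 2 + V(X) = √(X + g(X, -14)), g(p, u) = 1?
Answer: 32848993/514845708 ≈ 0.063804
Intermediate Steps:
b(o) = 0
V(X) = -2 + √(1 + X) (V(X) = -2 + √(X + 1) = -2 + √(1 + X))
S(D) = 1
((-72 + S(-11))*284)/(-315276) + V(b(2))/6532 = ((-72 + 1)*284)/(-315276) + (-2 + √(1 + 0))/6532 = -71*284*(-1/315276) + (-2 + √1)*(1/6532) = -20164*(-1/315276) + (-2 + 1)*(1/6532) = 5041/78819 - 1*1/6532 = 5041/78819 - 1/6532 = 32848993/514845708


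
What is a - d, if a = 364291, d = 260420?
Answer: 103871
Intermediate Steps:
a - d = 364291 - 1*260420 = 364291 - 260420 = 103871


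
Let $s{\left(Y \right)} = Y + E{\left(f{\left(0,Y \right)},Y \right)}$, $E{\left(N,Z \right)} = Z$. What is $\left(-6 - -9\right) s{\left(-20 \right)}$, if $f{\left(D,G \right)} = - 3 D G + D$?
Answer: $-120$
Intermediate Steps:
$f{\left(D,G \right)} = D - 3 D G$ ($f{\left(D,G \right)} = - 3 D G + D = D - 3 D G$)
$s{\left(Y \right)} = 2 Y$ ($s{\left(Y \right)} = Y + Y = 2 Y$)
$\left(-6 - -9\right) s{\left(-20 \right)} = \left(-6 - -9\right) 2 \left(-20\right) = \left(-6 + 9\right) \left(-40\right) = 3 \left(-40\right) = -120$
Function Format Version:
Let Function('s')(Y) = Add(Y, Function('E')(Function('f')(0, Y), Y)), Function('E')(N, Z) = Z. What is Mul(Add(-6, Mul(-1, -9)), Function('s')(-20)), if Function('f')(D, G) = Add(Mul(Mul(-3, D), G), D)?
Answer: -120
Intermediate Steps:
Function('f')(D, G) = Add(D, Mul(-3, D, G)) (Function('f')(D, G) = Add(Mul(-3, D, G), D) = Add(D, Mul(-3, D, G)))
Function('s')(Y) = Mul(2, Y) (Function('s')(Y) = Add(Y, Y) = Mul(2, Y))
Mul(Add(-6, Mul(-1, -9)), Function('s')(-20)) = Mul(Add(-6, Mul(-1, -9)), Mul(2, -20)) = Mul(Add(-6, 9), -40) = Mul(3, -40) = -120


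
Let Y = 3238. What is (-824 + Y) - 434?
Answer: 1980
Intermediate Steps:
(-824 + Y) - 434 = (-824 + 3238) - 434 = 2414 - 434 = 1980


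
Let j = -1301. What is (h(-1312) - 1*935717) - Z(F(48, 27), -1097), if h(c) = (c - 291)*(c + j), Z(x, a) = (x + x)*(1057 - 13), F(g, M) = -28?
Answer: 3311386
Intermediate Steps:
Z(x, a) = 2088*x (Z(x, a) = (2*x)*1044 = 2088*x)
h(c) = (-1301 + c)*(-291 + c) (h(c) = (c - 291)*(c - 1301) = (-291 + c)*(-1301 + c) = (-1301 + c)*(-291 + c))
(h(-1312) - 1*935717) - Z(F(48, 27), -1097) = ((378591 + (-1312)**2 - 1592*(-1312)) - 1*935717) - 2088*(-28) = ((378591 + 1721344 + 2088704) - 935717) - 1*(-58464) = (4188639 - 935717) + 58464 = 3252922 + 58464 = 3311386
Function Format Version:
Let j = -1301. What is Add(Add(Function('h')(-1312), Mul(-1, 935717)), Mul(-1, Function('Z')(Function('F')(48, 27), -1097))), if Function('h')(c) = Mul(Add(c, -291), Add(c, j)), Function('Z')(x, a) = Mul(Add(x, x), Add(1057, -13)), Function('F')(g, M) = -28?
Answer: 3311386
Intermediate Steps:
Function('Z')(x, a) = Mul(2088, x) (Function('Z')(x, a) = Mul(Mul(2, x), 1044) = Mul(2088, x))
Function('h')(c) = Mul(Add(-1301, c), Add(-291, c)) (Function('h')(c) = Mul(Add(c, -291), Add(c, -1301)) = Mul(Add(-291, c), Add(-1301, c)) = Mul(Add(-1301, c), Add(-291, c)))
Add(Add(Function('h')(-1312), Mul(-1, 935717)), Mul(-1, Function('Z')(Function('F')(48, 27), -1097))) = Add(Add(Add(378591, Pow(-1312, 2), Mul(-1592, -1312)), Mul(-1, 935717)), Mul(-1, Mul(2088, -28))) = Add(Add(Add(378591, 1721344, 2088704), -935717), Mul(-1, -58464)) = Add(Add(4188639, -935717), 58464) = Add(3252922, 58464) = 3311386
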